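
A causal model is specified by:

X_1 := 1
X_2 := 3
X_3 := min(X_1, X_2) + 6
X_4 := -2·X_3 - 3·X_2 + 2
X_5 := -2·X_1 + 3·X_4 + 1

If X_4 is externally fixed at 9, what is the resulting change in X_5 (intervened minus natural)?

Intervening sets X_4 = 9 and removes its equation (X_4 := -2·X_3 - 3·X_2 + 2).
X_5 = -2·X_1 + 3·X_4 + 1  [with X_1=1, X_4=9]  = 26
Without intervention: X_3 = min(X_1, X_2) + 6  [with X_1=1, X_2=3]  = 7; X_4 = -2·X_3 - 3·X_2 + 2  [with X_3=7, X_2=3]  = -21; X_5 = -2·X_1 + 3·X_4 + 1  [with X_1=1, X_4=-21]  = -64.
Change = 26 − (-64) = 90.

90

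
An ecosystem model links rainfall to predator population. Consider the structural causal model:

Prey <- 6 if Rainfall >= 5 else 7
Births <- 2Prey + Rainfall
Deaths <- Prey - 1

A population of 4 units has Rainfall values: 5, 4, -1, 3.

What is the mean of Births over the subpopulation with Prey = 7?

16

E[Births|Prey=7] averages over only the 3 units with Prey=7 (Rainfall = 4, -1, 3): Births = 18, 13, 17, mean 16.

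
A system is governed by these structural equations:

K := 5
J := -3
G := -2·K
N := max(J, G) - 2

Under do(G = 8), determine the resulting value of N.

6

The intervention breaks the incoming arrows to G: G := -2·K no longer applies, and G = 8.
N = max(J, G) - 2  [with J=-3, G=8]  = 6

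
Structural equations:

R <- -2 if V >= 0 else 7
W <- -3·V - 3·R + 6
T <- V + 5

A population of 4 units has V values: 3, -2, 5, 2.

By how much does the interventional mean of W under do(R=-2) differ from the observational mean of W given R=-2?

4

Under do(R=-2), R's equation is replaced by R=-2 for every unit. Per-unit W: 3, 18, -3, 6. Mean = 6.
Observing R=-2 restricts to units where R's equation naturally yields -2: V ∈ {3, 5, 2}. In that subpopulation W = 3, -3, 6, mean 2.
Difference = 6 − 2 = 4.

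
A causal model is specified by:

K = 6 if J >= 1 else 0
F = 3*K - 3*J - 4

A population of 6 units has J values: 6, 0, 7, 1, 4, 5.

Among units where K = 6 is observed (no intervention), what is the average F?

0.2

E[F|K=6] averages over only the 5 units with K=6 (J = 6, 7, 1, 4, 5): F = -4, -7, 11, 2, -1, mean 0.2.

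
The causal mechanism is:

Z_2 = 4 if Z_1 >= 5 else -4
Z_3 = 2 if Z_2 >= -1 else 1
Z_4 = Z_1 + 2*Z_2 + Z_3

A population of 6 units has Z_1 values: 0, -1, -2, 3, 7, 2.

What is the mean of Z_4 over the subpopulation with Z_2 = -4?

Conditioning on Z_2=-4 selects the 5 unit(s) with Z_1 ∈ {0, -1, -2, 3, 2}. Their Z_4 values: -7, -8, -9, -4, -5. Mean = -6.6.

-6.6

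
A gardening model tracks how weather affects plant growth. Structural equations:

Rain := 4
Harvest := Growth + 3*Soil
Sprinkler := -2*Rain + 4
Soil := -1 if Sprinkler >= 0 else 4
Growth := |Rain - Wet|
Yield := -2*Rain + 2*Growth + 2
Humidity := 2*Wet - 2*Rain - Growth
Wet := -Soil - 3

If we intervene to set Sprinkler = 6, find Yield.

Under do(Sprinkler=6), the mechanism Sprinkler := -2*Rain + 4 is discarded; Sprinkler is fixed at 6.
Soil = -1 if Sprinkler >= 0 else 4  [with Sprinkler=6]  = -1
Wet = -Soil - 3  [with Soil=-1]  = -2
Growth = |Rain - Wet|  [with Rain=4, Wet=-2]  = 6
Yield = -2*Rain + 2*Growth + 2  [with Rain=4, Growth=6]  = 6

6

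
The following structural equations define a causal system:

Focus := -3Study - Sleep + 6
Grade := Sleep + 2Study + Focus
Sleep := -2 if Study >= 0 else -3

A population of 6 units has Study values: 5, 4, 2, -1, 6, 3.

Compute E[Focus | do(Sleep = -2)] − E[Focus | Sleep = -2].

Every unit gets Sleep=-2 under the intervention. Focus values become -7, -4, 2, 11, -10, -1; E[Focus|do(Sleep=-2)] = -1.5.
Observing Sleep=-2 restricts to units where Sleep's equation naturally yields -2: Study ∈ {5, 4, 2, 6, 3}. In that subpopulation Focus = -7, -4, 2, -10, -1, mean -4.
Difference = -1.5 − (-4) = 2.5.

2.5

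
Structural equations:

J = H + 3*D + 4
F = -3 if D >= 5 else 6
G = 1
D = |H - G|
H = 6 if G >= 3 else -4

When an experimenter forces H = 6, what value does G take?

1

Under do(H=6), the mechanism H = 6 if G >= 3 else -4 is discarded; H is fixed at 6.
G is not downstream of the intervention, so its value is determined by the original equations.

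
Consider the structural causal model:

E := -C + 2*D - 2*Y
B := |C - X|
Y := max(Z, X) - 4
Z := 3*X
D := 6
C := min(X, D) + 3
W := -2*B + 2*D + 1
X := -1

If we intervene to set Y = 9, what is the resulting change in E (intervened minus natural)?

Intervening sets Y = 9 and removes its equation (Y := max(Z, X) - 4).
C = min(X, D) + 3  [with X=-1, D=6]  = 2
E = -C + 2*D - 2*Y  [with C=2, D=6, Y=9]  = -8
Without intervention: C = min(X, D) + 3  [with X=-1, D=6]  = 2; Z = 3*X  [with X=-1]  = -3; Y = max(Z, X) - 4  [with Z=-3, X=-1]  = -5; E = -C + 2*D - 2*Y  [with C=2, D=6, Y=-5]  = 20.
Change = -8 − 20 = -28.

-28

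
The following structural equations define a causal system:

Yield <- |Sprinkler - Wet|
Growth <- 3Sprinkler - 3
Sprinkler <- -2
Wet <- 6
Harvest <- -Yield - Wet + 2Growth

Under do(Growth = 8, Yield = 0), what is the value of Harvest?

10

Setting Growth = 8, Yield = 0 by intervention discards those variables' equations.
Harvest = -Yield - Wet + 2Growth  [with Yield=0, Wet=6, Growth=8]  = 10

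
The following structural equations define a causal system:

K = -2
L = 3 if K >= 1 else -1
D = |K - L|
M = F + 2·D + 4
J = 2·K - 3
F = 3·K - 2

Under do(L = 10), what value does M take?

20

Under do(L=10), the mechanism L = 3 if K >= 1 else -1 is discarded; L is fixed at 10.
F = 3·K - 2  [with K=-2]  = -8
D = |K - L|  [with K=-2, L=10]  = 12
M = F + 2·D + 4  [with F=-8, D=12]  = 20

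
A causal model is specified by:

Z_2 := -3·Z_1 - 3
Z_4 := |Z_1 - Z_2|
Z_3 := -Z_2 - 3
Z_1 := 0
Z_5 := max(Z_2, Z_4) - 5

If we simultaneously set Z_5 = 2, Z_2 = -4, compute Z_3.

Setting Z_5 = 2, Z_2 = -4 by intervention discards those variables' equations.
Z_3 = -Z_2 - 3  [with Z_2=-4]  = 1

1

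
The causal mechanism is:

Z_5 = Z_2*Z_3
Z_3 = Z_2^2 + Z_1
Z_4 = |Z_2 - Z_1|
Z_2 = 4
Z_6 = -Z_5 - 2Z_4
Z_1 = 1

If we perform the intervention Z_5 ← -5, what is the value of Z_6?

The intervention breaks the incoming arrows to Z_5: Z_5 = Z_2*Z_3 no longer applies, and Z_5 = -5.
Z_4 = |Z_2 - Z_1|  [with Z_2=4, Z_1=1]  = 3
Z_6 = -Z_5 - 2Z_4  [with Z_5=-5, Z_4=3]  = -1

-1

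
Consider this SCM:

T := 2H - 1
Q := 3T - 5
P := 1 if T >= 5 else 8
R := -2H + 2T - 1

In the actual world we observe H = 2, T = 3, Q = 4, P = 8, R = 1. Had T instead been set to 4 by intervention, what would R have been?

do(T=4) replaces the equation T := 2H - 1 with the constant T = 4.
R = -2H + 2T - 1  [with H=2, T=4]  = 3

3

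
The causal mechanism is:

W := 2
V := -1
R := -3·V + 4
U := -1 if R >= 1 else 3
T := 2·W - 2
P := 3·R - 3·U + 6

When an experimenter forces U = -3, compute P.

Under do(U=-3), the mechanism U := -1 if R >= 1 else 3 is discarded; U is fixed at -3.
R = -3·V + 4  [with V=-1]  = 7
P = 3·R - 3·U + 6  [with R=7, U=-3]  = 36

36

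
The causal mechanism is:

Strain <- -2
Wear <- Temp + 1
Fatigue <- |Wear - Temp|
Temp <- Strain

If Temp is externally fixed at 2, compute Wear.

The intervention breaks the incoming arrows to Temp: Temp <- Strain no longer applies, and Temp = 2.
Wear = Temp + 1  [with Temp=2]  = 3

3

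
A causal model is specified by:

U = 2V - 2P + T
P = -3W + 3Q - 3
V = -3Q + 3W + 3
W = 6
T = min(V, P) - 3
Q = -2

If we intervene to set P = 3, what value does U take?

48

Under do(P=3), the mechanism P = -3W + 3Q - 3 is discarded; P is fixed at 3.
V = -3Q + 3W + 3  [with Q=-2, W=6]  = 27
T = min(V, P) - 3  [with V=27, P=3]  = 0
U = 2V - 2P + T  [with V=27, P=3, T=0]  = 48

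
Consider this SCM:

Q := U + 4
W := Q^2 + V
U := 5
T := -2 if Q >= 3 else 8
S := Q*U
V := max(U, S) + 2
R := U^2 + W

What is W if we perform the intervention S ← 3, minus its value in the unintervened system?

-40

do(S=3) replaces the equation S := Q*U with the constant S = 3.
Q = U + 4  [with U=5]  = 9
V = max(U, S) + 2  [with U=5, S=3]  = 7
W = Q^2 + V  [with Q=9, V=7]  = 88
Without intervention: Q = U + 4  [with U=5]  = 9; S = Q*U  [with Q=9, U=5]  = 45; V = max(U, S) + 2  [with U=5, S=45]  = 47; W = Q^2 + V  [with Q=9, V=47]  = 128.
Change = 88 − 128 = -40.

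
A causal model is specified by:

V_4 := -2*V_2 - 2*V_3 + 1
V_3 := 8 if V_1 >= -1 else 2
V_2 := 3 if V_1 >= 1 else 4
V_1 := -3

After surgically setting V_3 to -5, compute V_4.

3

The intervention breaks the incoming arrows to V_3: V_3 := 8 if V_1 >= -1 else 2 no longer applies, and V_3 = -5.
V_2 = 3 if V_1 >= 1 else 4  [with V_1=-3]  = 4
V_4 = -2*V_2 - 2*V_3 + 1  [with V_2=4, V_3=-5]  = 3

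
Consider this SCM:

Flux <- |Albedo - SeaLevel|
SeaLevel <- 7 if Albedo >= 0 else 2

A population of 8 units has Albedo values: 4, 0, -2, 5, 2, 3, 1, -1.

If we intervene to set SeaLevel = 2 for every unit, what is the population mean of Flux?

2

Under do(SeaLevel=2), SeaLevel's equation is replaced by SeaLevel=2 for every unit. Per-unit Flux: 2, 2, 4, 3, 0, 1, 1, 3. Mean = 2.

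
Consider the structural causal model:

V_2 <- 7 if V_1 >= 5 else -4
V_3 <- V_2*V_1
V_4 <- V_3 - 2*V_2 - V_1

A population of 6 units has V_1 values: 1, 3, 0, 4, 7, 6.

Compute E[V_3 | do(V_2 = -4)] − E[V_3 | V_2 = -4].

-6

Under do(V_2=-4), V_2's equation is replaced by V_2=-4 for every unit. Per-unit V_3: -4, -12, 0, -16, -28, -24. Mean = -14.
Conditioning on V_2=-4 selects the 4 unit(s) with V_1 ∈ {1, 3, 0, 4}. Their V_3 values: -4, -12, 0, -16. Mean = -8.
Difference = -14 − (-8) = -6.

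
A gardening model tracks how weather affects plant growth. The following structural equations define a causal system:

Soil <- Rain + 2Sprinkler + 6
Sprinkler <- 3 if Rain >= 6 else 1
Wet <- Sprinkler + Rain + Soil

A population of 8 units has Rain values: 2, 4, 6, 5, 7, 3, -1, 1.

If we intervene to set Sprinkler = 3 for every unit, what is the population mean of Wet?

21.75

Under do(Sprinkler=3), Sprinkler's equation is replaced by Sprinkler=3 for every unit. Per-unit Wet: 19, 23, 27, 25, 29, 21, 13, 17. Mean = 21.75.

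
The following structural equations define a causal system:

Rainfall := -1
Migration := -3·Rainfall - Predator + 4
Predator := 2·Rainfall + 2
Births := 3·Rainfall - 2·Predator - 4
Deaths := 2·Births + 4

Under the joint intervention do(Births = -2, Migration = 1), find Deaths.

The joint intervention fixes Births = -2, Migration = 1, removing each variable's own equation.
Deaths = 2·Births + 4  [with Births=-2]  = 0

0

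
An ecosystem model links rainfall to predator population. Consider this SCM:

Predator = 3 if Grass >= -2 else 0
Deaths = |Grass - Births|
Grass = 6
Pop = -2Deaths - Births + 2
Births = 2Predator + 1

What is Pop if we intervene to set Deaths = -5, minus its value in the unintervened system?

12

Intervening sets Deaths = -5 and removes its equation (Deaths = |Grass - Births|).
Predator = 3 if Grass >= -2 else 0  [with Grass=6]  = 3
Births = 2Predator + 1  [with Predator=3]  = 7
Pop = -2Deaths - Births + 2  [with Deaths=-5, Births=7]  = 5
Without intervention: Predator = 3 if Grass >= -2 else 0  [with Grass=6]  = 3; Births = 2Predator + 1  [with Predator=3]  = 7; Deaths = |Grass - Births|  [with Grass=6, Births=7]  = 1; Pop = -2Deaths - Births + 2  [with Deaths=1, Births=7]  = -7.
Change = 5 − (-7) = 12.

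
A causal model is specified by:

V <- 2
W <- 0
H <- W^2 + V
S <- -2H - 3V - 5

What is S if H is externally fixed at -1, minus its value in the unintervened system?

6

The intervention breaks the incoming arrows to H: H <- W^2 + V no longer applies, and H = -1.
S = -2H - 3V - 5  [with H=-1, V=2]  = -9
Without intervention: H = W^2 + V  [with W=0, V=2]  = 2; S = -2H - 3V - 5  [with H=2, V=2]  = -15.
Change = -9 − (-15) = 6.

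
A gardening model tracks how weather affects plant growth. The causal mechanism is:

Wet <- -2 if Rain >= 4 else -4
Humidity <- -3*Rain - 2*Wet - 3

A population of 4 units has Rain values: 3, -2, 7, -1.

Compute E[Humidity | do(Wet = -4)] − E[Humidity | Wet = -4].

-5.25

Under do(Wet=-4), Wet's equation is replaced by Wet=-4 for every unit. Per-unit Humidity: -4, 11, -16, 8. Mean = -0.25.
Observing Wet=-4 restricts to units where Wet's equation naturally yields -4: Rain ∈ {3, -2, -1}. In that subpopulation Humidity = -4, 11, 8, mean 5.
Difference = -0.25 − 5 = -5.25.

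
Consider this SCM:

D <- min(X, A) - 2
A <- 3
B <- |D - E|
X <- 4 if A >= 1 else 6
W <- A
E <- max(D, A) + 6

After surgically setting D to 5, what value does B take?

6

Under do(D=5), the mechanism D <- min(X, A) - 2 is discarded; D is fixed at 5.
E = max(D, A) + 6  [with D=5, A=3]  = 11
B = |D - E|  [with D=5, E=11]  = 6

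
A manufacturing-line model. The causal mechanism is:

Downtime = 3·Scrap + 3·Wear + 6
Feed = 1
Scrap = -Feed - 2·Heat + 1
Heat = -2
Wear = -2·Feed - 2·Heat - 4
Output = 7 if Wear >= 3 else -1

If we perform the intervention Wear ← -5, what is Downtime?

The intervention breaks the incoming arrows to Wear: Wear = -2·Feed - 2·Heat - 4 no longer applies, and Wear = -5.
Scrap = -Feed - 2·Heat + 1  [with Feed=1, Heat=-2]  = 4
Downtime = 3·Scrap + 3·Wear + 6  [with Scrap=4, Wear=-5]  = 3

3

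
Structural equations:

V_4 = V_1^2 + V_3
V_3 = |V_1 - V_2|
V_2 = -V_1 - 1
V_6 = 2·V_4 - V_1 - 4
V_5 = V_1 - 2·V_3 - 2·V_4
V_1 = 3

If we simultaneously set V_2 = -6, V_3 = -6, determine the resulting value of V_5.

9

Under do(V_2 = -6, V_3 = -6), each intervened variable's structural equation is replaced by its fixed value.
V_4 = V_1^2 + V_3  [with V_1=3, V_3=-6]  = 3
V_5 = V_1 - 2·V_3 - 2·V_4  [with V_1=3, V_3=-6, V_4=3]  = 9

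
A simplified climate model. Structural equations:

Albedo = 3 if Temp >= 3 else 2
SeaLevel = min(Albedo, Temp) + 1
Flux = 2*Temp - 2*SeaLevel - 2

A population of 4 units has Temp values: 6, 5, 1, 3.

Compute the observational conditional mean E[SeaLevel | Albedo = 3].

Observing Albedo=3 restricts to units where Albedo's equation naturally yields 3: Temp ∈ {6, 5, 3}. In that subpopulation SeaLevel = 4, 4, 4, mean 4.

4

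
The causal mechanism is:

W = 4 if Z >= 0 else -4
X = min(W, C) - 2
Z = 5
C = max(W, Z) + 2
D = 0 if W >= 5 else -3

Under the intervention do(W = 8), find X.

6

do(W=8) replaces the equation W = 4 if Z >= 0 else -4 with the constant W = 8.
C = max(W, Z) + 2  [with W=8, Z=5]  = 10
X = min(W, C) - 2  [with W=8, C=10]  = 6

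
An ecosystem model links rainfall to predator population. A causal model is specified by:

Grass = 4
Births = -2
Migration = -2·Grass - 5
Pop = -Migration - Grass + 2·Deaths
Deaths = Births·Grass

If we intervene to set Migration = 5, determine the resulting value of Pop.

Intervening sets Migration = 5 and removes its equation (Migration = -2·Grass - 5).
Deaths = Births·Grass  [with Births=-2, Grass=4]  = -8
Pop = -Migration - Grass + 2·Deaths  [with Migration=5, Grass=4, Deaths=-8]  = -25

-25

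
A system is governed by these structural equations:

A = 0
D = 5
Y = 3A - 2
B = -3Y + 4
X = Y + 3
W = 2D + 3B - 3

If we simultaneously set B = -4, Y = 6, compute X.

The joint intervention fixes B = -4, Y = 6, removing each variable's own equation.
X = Y + 3  [with Y=6]  = 9

9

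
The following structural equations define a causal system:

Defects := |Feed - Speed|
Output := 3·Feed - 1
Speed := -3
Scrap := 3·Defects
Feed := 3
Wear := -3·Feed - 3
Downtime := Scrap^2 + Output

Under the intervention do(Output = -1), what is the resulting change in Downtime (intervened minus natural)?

-9

Intervening sets Output = -1 and removes its equation (Output := 3·Feed - 1).
Defects = |Feed - Speed|  [with Feed=3, Speed=-3]  = 6
Scrap = 3·Defects  [with Defects=6]  = 18
Downtime = Scrap^2 + Output  [with Scrap=18, Output=-1]  = 323
Without intervention: Defects = |Feed - Speed|  [with Feed=3, Speed=-3]  = 6; Scrap = 3·Defects  [with Defects=6]  = 18; Output = 3·Feed - 1  [with Feed=3]  = 8; Downtime = Scrap^2 + Output  [with Scrap=18, Output=8]  = 332.
Change = 323 − 332 = -9.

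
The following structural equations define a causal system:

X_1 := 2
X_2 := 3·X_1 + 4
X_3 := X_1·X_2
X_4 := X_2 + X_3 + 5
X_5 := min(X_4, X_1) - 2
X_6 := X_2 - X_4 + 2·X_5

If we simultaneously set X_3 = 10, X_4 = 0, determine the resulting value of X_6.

Setting X_3 = 10, X_4 = 0 by intervention discards those variables' equations.
X_2 = 3·X_1 + 4  [with X_1=2]  = 10
X_5 = min(X_4, X_1) - 2  [with X_4=0, X_1=2]  = -2
X_6 = X_2 - X_4 + 2·X_5  [with X_2=10, X_4=0, X_5=-2]  = 6

6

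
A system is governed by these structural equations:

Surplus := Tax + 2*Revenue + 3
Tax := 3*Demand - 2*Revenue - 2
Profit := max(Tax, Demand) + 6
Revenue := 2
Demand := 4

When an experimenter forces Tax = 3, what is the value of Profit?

10

The intervention breaks the incoming arrows to Tax: Tax := 3*Demand - 2*Revenue - 2 no longer applies, and Tax = 3.
Profit = max(Tax, Demand) + 6  [with Tax=3, Demand=4]  = 10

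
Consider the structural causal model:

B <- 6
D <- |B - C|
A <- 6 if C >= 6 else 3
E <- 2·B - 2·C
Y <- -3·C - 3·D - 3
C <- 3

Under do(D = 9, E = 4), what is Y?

The joint intervention fixes D = 9, E = 4, removing each variable's own equation.
Y = -3·C - 3·D - 3  [with C=3, D=9]  = -39

-39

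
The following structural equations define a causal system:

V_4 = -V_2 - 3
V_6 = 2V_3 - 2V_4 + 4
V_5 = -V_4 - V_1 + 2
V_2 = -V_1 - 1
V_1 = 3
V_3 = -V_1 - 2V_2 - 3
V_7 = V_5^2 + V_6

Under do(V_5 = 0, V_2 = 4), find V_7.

Setting V_5 = 0, V_2 = 4 by intervention discards those variables' equations.
V_3 = -V_1 - 2V_2 - 3  [with V_1=3, V_2=4]  = -14
V_4 = -V_2 - 3  [with V_2=4]  = -7
V_6 = 2V_3 - 2V_4 + 4  [with V_3=-14, V_4=-7]  = -10
V_7 = V_5^2 + V_6  [with V_5=0, V_6=-10]  = -10

-10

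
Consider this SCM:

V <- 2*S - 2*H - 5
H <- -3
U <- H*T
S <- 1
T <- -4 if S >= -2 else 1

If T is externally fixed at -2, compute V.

do(T=-2) replaces the equation T <- -4 if S >= -2 else 1 with the constant T = -2.
V is not downstream of the intervention, so its value is determined by the original equations.
V = 2*S - 2*H - 5  [with S=1, H=-3]  = 3

3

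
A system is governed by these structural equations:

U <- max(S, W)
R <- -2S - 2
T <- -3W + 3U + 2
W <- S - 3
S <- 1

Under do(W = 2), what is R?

-4

Under do(W=2), the mechanism W <- S - 3 is discarded; W is fixed at 2.
Since R is not a descendant of the intervened variable, it is unaffected.
R = -2S - 2  [with S=1]  = -4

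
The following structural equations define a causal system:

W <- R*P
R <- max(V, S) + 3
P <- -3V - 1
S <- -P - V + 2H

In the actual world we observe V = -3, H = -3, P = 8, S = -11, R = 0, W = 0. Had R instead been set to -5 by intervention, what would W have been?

The intervention breaks the incoming arrows to R: R <- max(V, S) + 3 no longer applies, and R = -5.
P = -3V - 1  [with V=-3]  = 8
W = R*P  [with R=-5, P=8]  = -40

-40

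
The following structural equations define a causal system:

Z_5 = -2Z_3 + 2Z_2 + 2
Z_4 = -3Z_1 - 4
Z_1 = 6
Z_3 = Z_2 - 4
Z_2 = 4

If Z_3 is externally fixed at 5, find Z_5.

0

do(Z_3=5) replaces the equation Z_3 = Z_2 - 4 with the constant Z_3 = 5.
Z_5 = -2Z_3 + 2Z_2 + 2  [with Z_3=5, Z_2=4]  = 0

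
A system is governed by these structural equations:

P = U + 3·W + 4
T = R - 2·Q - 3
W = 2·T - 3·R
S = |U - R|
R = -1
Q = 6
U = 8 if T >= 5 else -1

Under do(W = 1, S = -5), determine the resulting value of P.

6

Setting W = 1, S = -5 by intervention discards those variables' equations.
T = R - 2·Q - 3  [with R=-1, Q=6]  = -16
U = 8 if T >= 5 else -1  [with T=-16]  = -1
P = U + 3·W + 4  [with U=-1, W=1]  = 6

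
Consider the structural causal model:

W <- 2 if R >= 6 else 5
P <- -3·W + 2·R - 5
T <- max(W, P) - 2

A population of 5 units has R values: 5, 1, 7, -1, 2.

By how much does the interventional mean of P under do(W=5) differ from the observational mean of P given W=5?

2.1

Under do(W=5), W's equation is replaced by W=5 for every unit. Per-unit P: -10, -18, -6, -22, -16. Mean = -14.4.
E[P|W=5] averages over only the 4 units with W=5 (R = 5, 1, -1, 2): P = -10, -18, -22, -16, mean -16.5.
Difference = -14.4 − (-16.5) = 2.1.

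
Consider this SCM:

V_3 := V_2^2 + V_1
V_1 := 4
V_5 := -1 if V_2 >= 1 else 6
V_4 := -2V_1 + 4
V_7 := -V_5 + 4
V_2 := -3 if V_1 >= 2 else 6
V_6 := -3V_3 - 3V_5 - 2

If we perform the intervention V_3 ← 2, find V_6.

-26

The intervention breaks the incoming arrows to V_3: V_3 := V_2^2 + V_1 no longer applies, and V_3 = 2.
V_2 = -3 if V_1 >= 2 else 6  [with V_1=4]  = -3
V_5 = -1 if V_2 >= 1 else 6  [with V_2=-3]  = 6
V_6 = -3V_3 - 3V_5 - 2  [with V_3=2, V_5=6]  = -26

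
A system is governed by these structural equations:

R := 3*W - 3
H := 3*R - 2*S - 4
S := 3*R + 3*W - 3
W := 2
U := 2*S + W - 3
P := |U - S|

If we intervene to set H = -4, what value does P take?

do(H=-4) replaces the equation H := 3*R - 2*S - 4 with the constant H = -4.
Since P is not a descendant of the intervened variable, it is unaffected.
R = 3*W - 3  [with W=2]  = 3
S = 3*R + 3*W - 3  [with R=3, W=2]  = 12
U = 2*S + W - 3  [with S=12, W=2]  = 23
P = |U - S|  [with U=23, S=12]  = 11

11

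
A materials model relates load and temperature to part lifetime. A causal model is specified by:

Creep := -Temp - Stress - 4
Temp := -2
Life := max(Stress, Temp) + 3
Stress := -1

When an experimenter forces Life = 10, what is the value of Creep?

Under do(Life=10), the mechanism Life := max(Stress, Temp) + 3 is discarded; Life is fixed at 10.
Since Creep is not a descendant of the intervened variable, it is unaffected.
Creep = -Temp - Stress - 4  [with Temp=-2, Stress=-1]  = -1

-1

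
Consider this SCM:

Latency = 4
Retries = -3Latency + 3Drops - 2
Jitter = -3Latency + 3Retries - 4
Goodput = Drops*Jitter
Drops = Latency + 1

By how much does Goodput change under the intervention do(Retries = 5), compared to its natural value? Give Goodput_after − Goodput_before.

60

do(Retries=5) replaces the equation Retries = -3Latency + 3Drops - 2 with the constant Retries = 5.
Drops = Latency + 1  [with Latency=4]  = 5
Jitter = -3Latency + 3Retries - 4  [with Latency=4, Retries=5]  = -1
Goodput = Drops*Jitter  [with Drops=5, Jitter=-1]  = -5
Without intervention: Drops = Latency + 1  [with Latency=4]  = 5; Retries = -3Latency + 3Drops - 2  [with Latency=4, Drops=5]  = 1; Jitter = -3Latency + 3Retries - 4  [with Latency=4, Retries=1]  = -13; Goodput = Drops*Jitter  [with Drops=5, Jitter=-13]  = -65.
Change = -5 − (-65) = 60.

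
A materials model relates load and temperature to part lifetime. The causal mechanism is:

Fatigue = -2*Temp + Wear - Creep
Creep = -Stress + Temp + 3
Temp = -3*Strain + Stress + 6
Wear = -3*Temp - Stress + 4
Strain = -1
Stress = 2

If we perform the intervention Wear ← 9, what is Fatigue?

The intervention breaks the incoming arrows to Wear: Wear = -3*Temp - Stress + 4 no longer applies, and Wear = 9.
Temp = -3*Strain + Stress + 6  [with Strain=-1, Stress=2]  = 11
Creep = -Stress + Temp + 3  [with Stress=2, Temp=11]  = 12
Fatigue = -2*Temp + Wear - Creep  [with Temp=11, Wear=9, Creep=12]  = -25

-25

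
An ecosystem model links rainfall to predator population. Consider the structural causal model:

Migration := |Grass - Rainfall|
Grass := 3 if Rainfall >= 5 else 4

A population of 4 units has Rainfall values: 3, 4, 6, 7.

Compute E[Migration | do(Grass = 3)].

2

Every unit gets Grass=3 under the intervention. Migration values become 0, 1, 3, 4; E[Migration|do(Grass=3)] = 2.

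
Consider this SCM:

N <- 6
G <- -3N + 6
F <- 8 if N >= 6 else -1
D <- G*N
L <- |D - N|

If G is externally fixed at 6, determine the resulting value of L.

30

do(G=6) replaces the equation G <- -3N + 6 with the constant G = 6.
D = G*N  [with G=6, N=6]  = 36
L = |D - N|  [with D=36, N=6]  = 30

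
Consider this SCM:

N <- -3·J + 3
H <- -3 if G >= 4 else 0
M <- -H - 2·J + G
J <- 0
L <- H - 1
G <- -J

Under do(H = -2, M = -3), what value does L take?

The joint intervention fixes H = -2, M = -3, removing each variable's own equation.
L = H - 1  [with H=-2]  = -3

-3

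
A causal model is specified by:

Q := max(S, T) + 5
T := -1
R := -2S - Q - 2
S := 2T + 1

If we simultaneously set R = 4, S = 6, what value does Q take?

11

Setting R = 4, S = 6 by intervention discards those variables' equations.
Q = max(S, T) + 5  [with S=6, T=-1]  = 11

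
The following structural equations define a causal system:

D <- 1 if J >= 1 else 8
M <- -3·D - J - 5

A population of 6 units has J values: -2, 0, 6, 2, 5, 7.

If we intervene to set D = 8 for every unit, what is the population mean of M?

-32

Under do(D=8), D's equation is replaced by D=8 for every unit. Per-unit M: -27, -29, -35, -31, -34, -36. Mean = -32.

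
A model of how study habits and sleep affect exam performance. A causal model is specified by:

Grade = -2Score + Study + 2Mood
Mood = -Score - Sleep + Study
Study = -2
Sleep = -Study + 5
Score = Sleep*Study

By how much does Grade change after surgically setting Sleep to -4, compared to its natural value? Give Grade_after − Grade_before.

do(Sleep=-4) replaces the equation Sleep = -Study + 5 with the constant Sleep = -4.
Score = Sleep*Study  [with Sleep=-4, Study=-2]  = 8
Mood = -Score - Sleep + Study  [with Score=8, Sleep=-4, Study=-2]  = -6
Grade = -2Score + Study + 2Mood  [with Score=8, Study=-2, Mood=-6]  = -30
Without intervention: Sleep = -Study + 5  [with Study=-2]  = 7; Score = Sleep*Study  [with Sleep=7, Study=-2]  = -14; Mood = -Score - Sleep + Study  [with Score=-14, Sleep=7, Study=-2]  = 5; Grade = -2Score + Study + 2Mood  [with Score=-14, Study=-2, Mood=5]  = 36.
Change = -30 − 36 = -66.

-66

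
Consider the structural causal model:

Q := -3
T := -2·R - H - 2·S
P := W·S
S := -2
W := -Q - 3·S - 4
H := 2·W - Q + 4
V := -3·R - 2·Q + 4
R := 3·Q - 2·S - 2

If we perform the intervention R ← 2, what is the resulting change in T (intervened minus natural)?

The intervention breaks the incoming arrows to R: R := 3·Q - 2·S - 2 no longer applies, and R = 2.
W = -Q - 3·S - 4  [with Q=-3, S=-2]  = 5
H = 2·W - Q + 4  [with W=5, Q=-3]  = 17
T = -2·R - H - 2·S  [with R=2, H=17, S=-2]  = -17
Without intervention: W = -Q - 3·S - 4  [with Q=-3, S=-2]  = 5; H = 2·W - Q + 4  [with W=5, Q=-3]  = 17; R = 3·Q - 2·S - 2  [with Q=-3, S=-2]  = -7; T = -2·R - H - 2·S  [with R=-7, H=17, S=-2]  = 1.
Change = -17 − 1 = -18.

-18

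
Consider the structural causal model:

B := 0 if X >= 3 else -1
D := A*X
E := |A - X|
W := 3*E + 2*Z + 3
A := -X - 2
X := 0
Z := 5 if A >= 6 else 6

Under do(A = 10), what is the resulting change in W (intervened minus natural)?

22

Under do(A=10), the mechanism A := -X - 2 is discarded; A is fixed at 10.
E = |A - X|  [with A=10, X=0]  = 10
Z = 5 if A >= 6 else 6  [with A=10]  = 5
W = 3*E + 2*Z + 3  [with E=10, Z=5]  = 43
Without intervention: A = -X - 2  [with X=0]  = -2; E = |A - X|  [with A=-2, X=0]  = 2; Z = 5 if A >= 6 else 6  [with A=-2]  = 6; W = 3*E + 2*Z + 3  [with E=2, Z=6]  = 21.
Change = 43 − 21 = 22.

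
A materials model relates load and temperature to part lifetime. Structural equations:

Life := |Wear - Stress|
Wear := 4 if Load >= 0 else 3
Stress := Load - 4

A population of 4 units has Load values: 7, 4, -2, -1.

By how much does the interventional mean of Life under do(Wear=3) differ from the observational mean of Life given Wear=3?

Under do(Wear=3), Wear's equation is replaced by Wear=3 for every unit. Per-unit Life: 0, 3, 9, 8. Mean = 5.
E[Life|Wear=3] averages over only the 2 units with Wear=3 (Load = -2, -1): Life = 9, 8, mean 8.5.
Difference = 5 − 8.5 = -3.5.

-3.5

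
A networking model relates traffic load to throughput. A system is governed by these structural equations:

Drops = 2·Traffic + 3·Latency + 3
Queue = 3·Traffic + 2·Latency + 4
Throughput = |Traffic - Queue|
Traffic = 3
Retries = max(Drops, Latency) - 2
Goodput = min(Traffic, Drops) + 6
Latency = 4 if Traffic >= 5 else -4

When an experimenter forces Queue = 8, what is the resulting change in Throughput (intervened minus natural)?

3

The intervention breaks the incoming arrows to Queue: Queue = 3·Traffic + 2·Latency + 4 no longer applies, and Queue = 8.
Throughput = |Traffic - Queue|  [with Traffic=3, Queue=8]  = 5
Without intervention: Latency = 4 if Traffic >= 5 else -4  [with Traffic=3]  = -4; Queue = 3·Traffic + 2·Latency + 4  [with Traffic=3, Latency=-4]  = 5; Throughput = |Traffic - Queue|  [with Traffic=3, Queue=5]  = 2.
Change = 5 − 2 = 3.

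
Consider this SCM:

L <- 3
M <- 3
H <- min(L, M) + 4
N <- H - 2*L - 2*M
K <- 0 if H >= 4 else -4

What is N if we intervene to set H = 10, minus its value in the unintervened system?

3

The intervention breaks the incoming arrows to H: H <- min(L, M) + 4 no longer applies, and H = 10.
N = H - 2*L - 2*M  [with H=10, L=3, M=3]  = -2
Without intervention: H = min(L, M) + 4  [with L=3, M=3]  = 7; N = H - 2*L - 2*M  [with H=7, L=3, M=3]  = -5.
Change = -2 − (-5) = 3.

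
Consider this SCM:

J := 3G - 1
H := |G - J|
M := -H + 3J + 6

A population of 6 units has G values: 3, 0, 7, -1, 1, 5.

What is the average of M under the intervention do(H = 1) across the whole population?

24.5

Every unit gets H=1 under the intervention. M values become 29, 2, 65, -7, 11, 47; E[M|do(H=1)] = 24.5.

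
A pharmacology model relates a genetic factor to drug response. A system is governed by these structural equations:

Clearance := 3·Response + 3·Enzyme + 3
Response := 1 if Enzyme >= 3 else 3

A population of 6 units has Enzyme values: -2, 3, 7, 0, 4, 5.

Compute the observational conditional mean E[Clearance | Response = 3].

Observing Response=3 restricts to units where Response's equation naturally yields 3: Enzyme ∈ {-2, 0}. In that subpopulation Clearance = 6, 12, mean 9.

9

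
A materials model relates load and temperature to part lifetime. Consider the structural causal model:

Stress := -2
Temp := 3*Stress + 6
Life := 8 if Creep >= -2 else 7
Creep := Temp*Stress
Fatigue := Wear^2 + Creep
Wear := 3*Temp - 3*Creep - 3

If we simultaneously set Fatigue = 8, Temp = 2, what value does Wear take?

15

Setting Fatigue = 8, Temp = 2 by intervention discards those variables' equations.
Creep = Temp*Stress  [with Temp=2, Stress=-2]  = -4
Wear = 3*Temp - 3*Creep - 3  [with Temp=2, Creep=-4]  = 15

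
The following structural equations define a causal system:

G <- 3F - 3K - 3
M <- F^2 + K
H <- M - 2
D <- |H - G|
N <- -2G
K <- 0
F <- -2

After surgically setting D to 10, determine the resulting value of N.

The intervention breaks the incoming arrows to D: D <- |H - G| no longer applies, and D = 10.
N is not downstream of the intervention, so its value is determined by the original equations.
G = 3F - 3K - 3  [with F=-2, K=0]  = -9
N = -2G  [with G=-9]  = 18

18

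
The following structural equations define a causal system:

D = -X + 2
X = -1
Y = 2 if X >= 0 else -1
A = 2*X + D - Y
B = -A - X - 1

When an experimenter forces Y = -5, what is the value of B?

do(Y=-5) replaces the equation Y = 2 if X >= 0 else -1 with the constant Y = -5.
D = -X + 2  [with X=-1]  = 3
A = 2*X + D - Y  [with X=-1, D=3, Y=-5]  = 6
B = -A - X - 1  [with A=6, X=-1]  = -6

-6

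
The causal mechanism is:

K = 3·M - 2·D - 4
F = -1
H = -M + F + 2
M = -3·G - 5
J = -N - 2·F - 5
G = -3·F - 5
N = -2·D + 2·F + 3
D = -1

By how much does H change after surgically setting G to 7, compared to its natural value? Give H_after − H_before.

27

do(G=7) replaces the equation G = -3·F - 5 with the constant G = 7.
M = -3·G - 5  [with G=7]  = -26
H = -M + F + 2  [with M=-26, F=-1]  = 27
Without intervention: G = -3·F - 5  [with F=-1]  = -2; M = -3·G - 5  [with G=-2]  = 1; H = -M + F + 2  [with M=1, F=-1]  = 0.
Change = 27 − 0 = 27.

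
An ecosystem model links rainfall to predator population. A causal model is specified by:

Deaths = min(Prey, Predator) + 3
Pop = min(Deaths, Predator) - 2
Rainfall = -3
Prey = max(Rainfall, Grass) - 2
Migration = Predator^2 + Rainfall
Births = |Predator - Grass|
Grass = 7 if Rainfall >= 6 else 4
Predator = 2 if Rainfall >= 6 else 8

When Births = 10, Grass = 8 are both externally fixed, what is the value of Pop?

Under do(Births = 10, Grass = 8), each intervened variable's structural equation is replaced by its fixed value.
Prey = max(Rainfall, Grass) - 2  [with Rainfall=-3, Grass=8]  = 6
Predator = 2 if Rainfall >= 6 else 8  [with Rainfall=-3]  = 8
Deaths = min(Prey, Predator) + 3  [with Prey=6, Predator=8]  = 9
Pop = min(Deaths, Predator) - 2  [with Deaths=9, Predator=8]  = 6

6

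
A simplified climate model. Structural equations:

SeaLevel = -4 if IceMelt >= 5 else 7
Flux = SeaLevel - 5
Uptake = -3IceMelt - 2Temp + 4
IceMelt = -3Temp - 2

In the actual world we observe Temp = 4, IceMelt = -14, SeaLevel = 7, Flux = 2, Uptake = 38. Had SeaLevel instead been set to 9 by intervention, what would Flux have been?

4

The intervention breaks the incoming arrows to SeaLevel: SeaLevel = -4 if IceMelt >= 5 else 7 no longer applies, and SeaLevel = 9.
Flux = SeaLevel - 5  [with SeaLevel=9]  = 4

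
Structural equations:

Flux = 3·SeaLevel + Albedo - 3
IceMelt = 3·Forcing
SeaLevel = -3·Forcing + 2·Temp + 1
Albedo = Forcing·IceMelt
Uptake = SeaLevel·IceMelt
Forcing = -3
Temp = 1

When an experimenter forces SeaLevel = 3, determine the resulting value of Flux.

The intervention breaks the incoming arrows to SeaLevel: SeaLevel = -3·Forcing + 2·Temp + 1 no longer applies, and SeaLevel = 3.
IceMelt = 3·Forcing  [with Forcing=-3]  = -9
Albedo = Forcing·IceMelt  [with Forcing=-3, IceMelt=-9]  = 27
Flux = 3·SeaLevel + Albedo - 3  [with SeaLevel=3, Albedo=27]  = 33

33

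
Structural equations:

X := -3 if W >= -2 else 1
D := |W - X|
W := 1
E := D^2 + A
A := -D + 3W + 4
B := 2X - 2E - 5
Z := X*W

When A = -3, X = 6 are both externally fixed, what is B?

Under do(A = -3, X = 6), each intervened variable's structural equation is replaced by its fixed value.
D = |W - X|  [with W=1, X=6]  = 5
E = D^2 + A  [with D=5, A=-3]  = 22
B = 2X - 2E - 5  [with X=6, E=22]  = -37

-37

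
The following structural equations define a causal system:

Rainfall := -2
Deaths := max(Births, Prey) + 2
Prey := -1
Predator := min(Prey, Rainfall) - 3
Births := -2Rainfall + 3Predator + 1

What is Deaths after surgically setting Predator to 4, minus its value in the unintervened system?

do(Predator=4) replaces the equation Predator := min(Prey, Rainfall) - 3 with the constant Predator = 4.
Births = -2Rainfall + 3Predator + 1  [with Rainfall=-2, Predator=4]  = 17
Deaths = max(Births, Prey) + 2  [with Births=17, Prey=-1]  = 19
Without intervention: Predator = min(Prey, Rainfall) - 3  [with Prey=-1, Rainfall=-2]  = -5; Births = -2Rainfall + 3Predator + 1  [with Rainfall=-2, Predator=-5]  = -10; Deaths = max(Births, Prey) + 2  [with Births=-10, Prey=-1]  = 1.
Change = 19 − 1 = 18.

18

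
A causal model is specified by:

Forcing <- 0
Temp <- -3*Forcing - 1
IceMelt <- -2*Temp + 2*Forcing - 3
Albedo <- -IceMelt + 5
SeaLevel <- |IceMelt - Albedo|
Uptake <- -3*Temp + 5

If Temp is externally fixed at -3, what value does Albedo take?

Under do(Temp=-3), the mechanism Temp <- -3*Forcing - 1 is discarded; Temp is fixed at -3.
IceMelt = -2*Temp + 2*Forcing - 3  [with Temp=-3, Forcing=0]  = 3
Albedo = -IceMelt + 5  [with IceMelt=3]  = 2

2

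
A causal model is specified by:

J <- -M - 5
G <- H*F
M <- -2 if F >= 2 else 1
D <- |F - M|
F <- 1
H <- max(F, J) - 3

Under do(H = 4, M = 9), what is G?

4

The joint intervention fixes H = 4, M = 9, removing each variable's own equation.
G = H*F  [with H=4, F=1]  = 4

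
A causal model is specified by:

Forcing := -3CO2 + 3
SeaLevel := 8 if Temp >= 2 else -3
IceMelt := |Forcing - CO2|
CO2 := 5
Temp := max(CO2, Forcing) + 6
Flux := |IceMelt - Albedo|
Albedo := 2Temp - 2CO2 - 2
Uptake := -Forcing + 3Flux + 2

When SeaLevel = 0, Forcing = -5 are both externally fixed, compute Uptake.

7

The joint intervention fixes SeaLevel = 0, Forcing = -5, removing each variable's own equation.
Temp = max(CO2, Forcing) + 6  [with CO2=5, Forcing=-5]  = 11
IceMelt = |Forcing - CO2|  [with Forcing=-5, CO2=5]  = 10
Albedo = 2Temp - 2CO2 - 2  [with Temp=11, CO2=5]  = 10
Flux = |IceMelt - Albedo|  [with IceMelt=10, Albedo=10]  = 0
Uptake = -Forcing + 3Flux + 2  [with Forcing=-5, Flux=0]  = 7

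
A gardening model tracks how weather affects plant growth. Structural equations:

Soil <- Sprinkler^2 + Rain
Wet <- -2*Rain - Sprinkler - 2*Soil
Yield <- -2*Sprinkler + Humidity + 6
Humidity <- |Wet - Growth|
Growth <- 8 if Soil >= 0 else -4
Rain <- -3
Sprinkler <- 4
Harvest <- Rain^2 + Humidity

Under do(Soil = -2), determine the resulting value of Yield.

The intervention breaks the incoming arrows to Soil: Soil <- Sprinkler^2 + Rain no longer applies, and Soil = -2.
Wet = -2*Rain - Sprinkler - 2*Soil  [with Rain=-3, Sprinkler=4, Soil=-2]  = 6
Growth = 8 if Soil >= 0 else -4  [with Soil=-2]  = -4
Humidity = |Wet - Growth|  [with Wet=6, Growth=-4]  = 10
Yield = -2*Sprinkler + Humidity + 6  [with Sprinkler=4, Humidity=10]  = 8

8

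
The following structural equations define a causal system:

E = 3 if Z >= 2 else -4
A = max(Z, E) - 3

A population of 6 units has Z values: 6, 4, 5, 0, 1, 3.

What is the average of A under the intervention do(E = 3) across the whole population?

1

Under do(E=3), E's equation is replaced by E=3 for every unit. Per-unit A: 3, 1, 2, 0, 0, 0. Mean = 1.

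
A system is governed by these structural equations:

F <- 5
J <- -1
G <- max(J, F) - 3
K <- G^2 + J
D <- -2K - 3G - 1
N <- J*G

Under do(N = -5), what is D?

-13

do(N=-5) replaces the equation N <- J*G with the constant N = -5.
Since D is not a descendant of the intervened variable, it is unaffected.
G = max(J, F) - 3  [with J=-1, F=5]  = 2
K = G^2 + J  [with G=2, J=-1]  = 3
D = -2K - 3G - 1  [with K=3, G=2]  = -13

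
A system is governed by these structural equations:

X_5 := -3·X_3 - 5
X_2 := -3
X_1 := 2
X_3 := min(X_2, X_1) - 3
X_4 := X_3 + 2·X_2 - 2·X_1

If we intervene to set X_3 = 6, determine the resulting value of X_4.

The intervention breaks the incoming arrows to X_3: X_3 := min(X_2, X_1) - 3 no longer applies, and X_3 = 6.
X_4 = X_3 + 2·X_2 - 2·X_1  [with X_3=6, X_2=-3, X_1=2]  = -4

-4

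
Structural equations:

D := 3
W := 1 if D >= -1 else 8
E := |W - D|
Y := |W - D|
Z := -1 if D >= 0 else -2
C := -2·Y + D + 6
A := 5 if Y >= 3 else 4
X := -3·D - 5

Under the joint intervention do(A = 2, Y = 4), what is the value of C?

1

Setting A = 2, Y = 4 by intervention discards those variables' equations.
C = -2·Y + D + 6  [with Y=4, D=3]  = 1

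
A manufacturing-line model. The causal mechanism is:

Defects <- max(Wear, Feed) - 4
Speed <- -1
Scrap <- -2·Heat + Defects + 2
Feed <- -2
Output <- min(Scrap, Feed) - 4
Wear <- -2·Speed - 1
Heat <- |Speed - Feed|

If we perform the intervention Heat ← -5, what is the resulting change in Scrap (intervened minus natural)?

The intervention breaks the incoming arrows to Heat: Heat <- |Speed - Feed| no longer applies, and Heat = -5.
Wear = -2·Speed - 1  [with Speed=-1]  = 1
Defects = max(Wear, Feed) - 4  [with Wear=1, Feed=-2]  = -3
Scrap = -2·Heat + Defects + 2  [with Heat=-5, Defects=-3]  = 9
Without intervention: Heat = |Speed - Feed|  [with Speed=-1, Feed=-2]  = 1; Wear = -2·Speed - 1  [with Speed=-1]  = 1; Defects = max(Wear, Feed) - 4  [with Wear=1, Feed=-2]  = -3; Scrap = -2·Heat + Defects + 2  [with Heat=1, Defects=-3]  = -3.
Change = 9 − (-3) = 12.

12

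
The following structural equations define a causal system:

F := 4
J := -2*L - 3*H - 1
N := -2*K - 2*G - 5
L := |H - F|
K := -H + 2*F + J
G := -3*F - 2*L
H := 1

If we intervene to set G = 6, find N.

Intervening sets G = 6 and removes its equation (G := -3*F - 2*L).
L = |H - F|  [with H=1, F=4]  = 3
J = -2*L - 3*H - 1  [with L=3, H=1]  = -10
K = -H + 2*F + J  [with H=1, F=4, J=-10]  = -3
N = -2*K - 2*G - 5  [with K=-3, G=6]  = -11

-11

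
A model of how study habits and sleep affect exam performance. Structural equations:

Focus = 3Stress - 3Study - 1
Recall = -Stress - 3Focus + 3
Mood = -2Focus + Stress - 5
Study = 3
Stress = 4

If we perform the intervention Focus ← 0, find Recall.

-1

do(Focus=0) replaces the equation Focus = 3Stress - 3Study - 1 with the constant Focus = 0.
Recall = -Stress - 3Focus + 3  [with Stress=4, Focus=0]  = -1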